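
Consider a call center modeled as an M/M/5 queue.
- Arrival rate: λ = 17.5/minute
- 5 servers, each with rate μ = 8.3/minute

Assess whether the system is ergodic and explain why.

Stability requires ρ = λ/(cμ) < 1
ρ = 17.5/(5 × 8.3) = 17.5/41.50 = 0.4217
Since 0.4217 < 1, the system is STABLE.
The servers are busy 42.17% of the time.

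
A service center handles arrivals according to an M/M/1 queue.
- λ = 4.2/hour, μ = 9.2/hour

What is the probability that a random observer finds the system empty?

ρ = λ/μ = 4.2/9.2 = 0.4565
P(0) = 1 - ρ = 1 - 0.4565 = 0.5435
The server is idle 54.35% of the time.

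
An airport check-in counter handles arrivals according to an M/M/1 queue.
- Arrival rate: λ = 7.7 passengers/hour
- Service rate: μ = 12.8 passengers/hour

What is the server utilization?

Server utilization: ρ = λ/μ
ρ = 7.7/12.8 = 0.6016
The server is busy 60.16% of the time.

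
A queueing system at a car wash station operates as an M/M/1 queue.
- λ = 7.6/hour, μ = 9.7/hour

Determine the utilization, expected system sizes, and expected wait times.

Step 1: ρ = λ/μ = 7.6/9.7 = 0.7835
Step 2: L = λ/(μ-λ) = 7.6/2.10 = 3.6190
Step 3: Lq = λ²/(μ(μ-λ)) = 57.76/(9.7×2.10) = 2.8355
Step 4: W = 1/(μ-λ) = 1/2.10 = 0.47619
Step 5: Wq = λ/(μ(μ-λ)) = 7.6/(9.7×2.10) = 0.3731
Step 6: P(0) = 1-ρ = 0.2165
Verify: L = λW = 7.6×0.47619 = 3.6190 ✔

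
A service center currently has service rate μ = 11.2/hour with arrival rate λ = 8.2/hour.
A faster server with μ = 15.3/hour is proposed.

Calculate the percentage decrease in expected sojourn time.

System 1: ρ₁ = 8.2/11.2 = 0.7321, W₁ = 1/(11.2-8.2) = 0.333333
System 2: ρ₂ = 8.2/15.3 = 0.5359, W₂ = 1/(15.3-8.2) = 0.140845
Improvement: (W₁-W₂)/W₁ = (0.333333-0.140845)/0.333333 = 57.75%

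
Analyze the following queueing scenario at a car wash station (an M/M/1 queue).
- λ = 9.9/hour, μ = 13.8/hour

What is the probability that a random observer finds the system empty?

ρ = λ/μ = 9.9/13.8 = 0.7174
P(0) = 1 - ρ = 1 - 0.7174 = 0.2826
The server is idle 28.26% of the time.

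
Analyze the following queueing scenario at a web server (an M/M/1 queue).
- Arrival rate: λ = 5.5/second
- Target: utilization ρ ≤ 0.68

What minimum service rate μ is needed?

ρ = λ/μ, so μ = λ/ρ
μ ≥ 5.5/0.68 = 8.0882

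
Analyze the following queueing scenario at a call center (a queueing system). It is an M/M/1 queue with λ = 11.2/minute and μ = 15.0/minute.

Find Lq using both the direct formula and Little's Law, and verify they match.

Method 1 (direct): Lq = λ²/(μ(μ-λ)) = 125.44/(15.0 × 3.80) = 2.2007

Method 2 (Little's Law):
W = 1/(μ-λ) = 1/3.80 = 0.26316
Wq = W - 1/μ = 0.26316 - 0.066667 = 0.19649
Lq = λWq = 11.2 × 0.19649 = 2.2007 ✔ (matches Method 1)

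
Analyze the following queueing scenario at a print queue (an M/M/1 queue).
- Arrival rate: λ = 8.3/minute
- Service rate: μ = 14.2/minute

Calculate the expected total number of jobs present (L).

ρ = λ/μ = 8.3/14.2 = 0.5845
For M/M/1: L = λ/(μ-λ)
L = 8.3/(14.2-8.3) = 8.3/5.90
L = 1.4068 jobs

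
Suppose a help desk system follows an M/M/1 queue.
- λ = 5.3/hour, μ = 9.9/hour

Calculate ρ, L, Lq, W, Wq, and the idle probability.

Step 1: ρ = λ/μ = 5.3/9.9 = 0.5354
Step 2: L = λ/(μ-λ) = 5.3/4.60 = 1.1522
Step 3: Lq = λ²/(μ(μ-λ)) = 28.09/(9.9×4.60) = 0.6168
Step 4: W = 1/(μ-λ) = 1/4.60 = 0.2174
Step 5: Wq = λ/(μ(μ-λ)) = 5.3/(9.9×4.60) = 0.1164
Step 6: P(0) = 1-ρ = 0.4646
Verify: L = λW = 5.3×0.2174 = 1.1522 ✔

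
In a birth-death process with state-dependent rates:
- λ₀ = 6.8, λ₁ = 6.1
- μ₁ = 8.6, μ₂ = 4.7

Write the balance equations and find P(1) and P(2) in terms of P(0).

Balance equations:
State 0: λ₀P₀ = μ₁P₁ → P₁ = (λ₀/μ₁)P₀ = (6.8/8.6)P₀ = 0.7907P₀
State 1: P₂ = (λ₀λ₁)/(μ₁μ₂)P₀ = (6.8×6.1)/(8.6×4.7)P₀ = 1.0262P₀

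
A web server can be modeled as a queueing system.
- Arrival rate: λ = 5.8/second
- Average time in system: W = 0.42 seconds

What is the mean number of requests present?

Little's Law: L = λW
L = 5.8 × 0.42 = 2.4360 requests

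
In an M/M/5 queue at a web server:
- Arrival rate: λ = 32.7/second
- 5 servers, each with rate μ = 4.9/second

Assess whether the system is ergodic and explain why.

Stability requires ρ = λ/(cμ) < 1
ρ = 32.7/(5 × 4.9) = 32.7/24.50 = 1.3347
Since 1.3347 ≥ 1, the system is UNSTABLE.
Need c > λ/μ = 32.7/4.9 = 6.67.
Minimum servers needed: c = 7.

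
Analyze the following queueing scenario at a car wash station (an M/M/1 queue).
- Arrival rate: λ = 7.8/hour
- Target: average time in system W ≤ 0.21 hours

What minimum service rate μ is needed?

For M/M/1: W = 1/(μ-λ)
Need W ≤ 0.21, so 1/(μ-λ) ≤ 0.21
μ - λ ≥ 1/0.21 = 4.7619
μ ≥ 7.8 + 4.7619 = 12.5619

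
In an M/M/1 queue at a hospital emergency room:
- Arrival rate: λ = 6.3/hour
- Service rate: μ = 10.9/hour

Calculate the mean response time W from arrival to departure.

First, compute utilization: ρ = λ/μ = 6.3/10.9 = 0.5780
For M/M/1: W = 1/(μ-λ)
W = 1/(10.9-6.3) = 1/4.60
W = 0.2174 hours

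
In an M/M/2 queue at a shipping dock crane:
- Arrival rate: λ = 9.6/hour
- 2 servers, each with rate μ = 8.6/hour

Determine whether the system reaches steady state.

Stability requires ρ = λ/(cμ) < 1
ρ = 9.6/(2 × 8.6) = 9.6/17.20 = 0.5581
Since 0.5581 < 1, the system is STABLE.
The servers are busy 55.81% of the time.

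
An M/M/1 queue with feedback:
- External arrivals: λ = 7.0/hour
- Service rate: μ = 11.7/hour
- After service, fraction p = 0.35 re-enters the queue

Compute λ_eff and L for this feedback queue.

Effective arrival rate: λ_eff = λ/(1-p) = 7.0/(1-0.35) = 7.0/0.65 = 10.76923
ρ = λ_eff/μ = 10.76923/11.7 = 0.920447
L = ρ/(1-ρ) = 0.920447/(1-0.920447) = 11.5702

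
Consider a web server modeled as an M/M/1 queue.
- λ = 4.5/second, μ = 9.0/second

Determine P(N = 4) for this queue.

ρ = λ/μ = 4.5/9.0 = 0.5000
P(n) = (1-ρ)ρⁿ
P(4) = (1-0.5000) × 0.5000^4
P(4) = 0.5000 × 0.06250
P(4) = 0.03125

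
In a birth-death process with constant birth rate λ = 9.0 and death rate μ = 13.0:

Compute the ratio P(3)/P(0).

For constant rates: P(n)/P(0) = (λ/μ)^n
P(3)/P(0) = (9.0/13.0)^3 = 0.6923^3 = 0.3318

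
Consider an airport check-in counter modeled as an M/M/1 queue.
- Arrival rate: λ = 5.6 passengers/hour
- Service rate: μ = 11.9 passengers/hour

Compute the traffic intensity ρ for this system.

Server utilization: ρ = λ/μ
ρ = 5.6/11.9 = 0.4706
The server is busy 47.06% of the time.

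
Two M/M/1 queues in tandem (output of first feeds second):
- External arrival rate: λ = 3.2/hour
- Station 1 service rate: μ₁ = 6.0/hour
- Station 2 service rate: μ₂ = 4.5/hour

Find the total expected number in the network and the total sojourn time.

By Jackson's theorem, each station behaves as independent M/M/1.
Station 1: ρ₁ = 3.2/6.0 = 0.5333, L₁ = ρ₁/(1-ρ₁) = λ/(μ₁-λ) = 3.2/2.80 = 1.1429
Station 2: ρ₂ = 3.2/4.5 = 0.7111, L₂ = ρ₂/(1-ρ₂) = λ/(μ₂-λ) = 3.2/1.30 = 2.4615
Total: L = L₁ + L₂ = 1.1429 + 2.4615 = 3.6044
W = L/λ = 3.6044/3.2 = 1.1264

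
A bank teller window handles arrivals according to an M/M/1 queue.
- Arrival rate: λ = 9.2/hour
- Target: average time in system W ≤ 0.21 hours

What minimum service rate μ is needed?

For M/M/1: W = 1/(μ-λ)
Need W ≤ 0.21, so 1/(μ-λ) ≤ 0.21
μ - λ ≥ 1/0.21 = 4.7619
μ ≥ 9.2 + 4.7619 = 13.9619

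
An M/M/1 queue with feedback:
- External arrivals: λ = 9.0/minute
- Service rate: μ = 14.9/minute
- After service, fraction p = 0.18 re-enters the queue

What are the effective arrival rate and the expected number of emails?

Effective arrival rate: λ_eff = λ/(1-p) = 9.0/(1-0.18) = 9.0/0.82 = 10.9756
ρ = λ_eff/μ = 10.9756/14.9 = 0.73662
L = ρ/(1-ρ) = 0.73662/(1-0.73662) = 2.7968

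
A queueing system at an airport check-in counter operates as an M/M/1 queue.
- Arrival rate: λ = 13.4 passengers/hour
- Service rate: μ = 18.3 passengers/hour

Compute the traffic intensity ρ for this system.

Server utilization: ρ = λ/μ
ρ = 13.4/18.3 = 0.7322
The server is busy 73.22% of the time.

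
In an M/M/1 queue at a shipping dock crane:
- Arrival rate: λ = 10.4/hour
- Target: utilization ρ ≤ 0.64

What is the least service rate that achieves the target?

ρ = λ/μ, so μ = λ/ρ
μ ≥ 10.4/0.64 = 16.2500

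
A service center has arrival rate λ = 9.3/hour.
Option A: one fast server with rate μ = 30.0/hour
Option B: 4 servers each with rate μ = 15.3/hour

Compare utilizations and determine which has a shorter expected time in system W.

Option A: single server μ = 30.0 (M/M/1)
  ρ_A = 9.3/30.0 = 0.3100
  W_A = 1/(μ-λ) = 1/(30.0-9.3) = 1/20.70 = 0.04831

Option B: 4 servers μ = 15.3 (M/M/4)
  ρ_B = λ/(cμ) = 9.3/(4×15.3) = 0.1520
  Offered load a = λ/μ = cρ = 9.3/15.3 = 0.6078
  P₀ = [ Σₙ₌₀^3 aⁿ/n! + a^4/(4!(1-ρ)) ]⁻¹
  Σ = a^0/0! + a^1/1! + a^2/2! + a^3/3! = 1.0000 + 0.60784 + 0.18474 + 0.037430 = 1.8300
  a^4/(4!(1-ρ)) = 0.1365/(24 × 0.8480) = 0.006707
  P₀ = 1/(1.83001 + 0.00670716) = 0.5444
  Lq = P₀·a^4·ρ / (4!(1-ρ)²) = 0.5444 × 0.1365 × 0.1520 / (24 × 0.7192) = 0.0006544
  Wq_B = Lq/λ = 0.00065435/9.3 = 0.00007036
  W_B = Wq_B + 1/μ = 0.00007036 + 0.06536 = 0.06543

Since W_A = 0.04831 < W_B = 0.06543, Option A (single fast server) has the shorter time in system.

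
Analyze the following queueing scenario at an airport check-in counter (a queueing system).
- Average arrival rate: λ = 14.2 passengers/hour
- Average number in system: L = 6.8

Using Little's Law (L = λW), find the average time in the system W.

Little's Law: L = λW, so W = L/λ
W = 6.8/14.2 = 0.4789 hours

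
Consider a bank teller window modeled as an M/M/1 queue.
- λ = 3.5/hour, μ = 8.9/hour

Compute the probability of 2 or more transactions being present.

ρ = λ/μ = 3.5/8.9 = 0.3933
P(N ≥ n) = ρⁿ
P(N ≥ 2) = 0.3933^2
P(N ≥ 2) = 0.1547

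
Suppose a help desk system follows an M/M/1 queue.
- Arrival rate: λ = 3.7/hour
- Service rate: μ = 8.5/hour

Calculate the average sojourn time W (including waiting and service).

First, compute utilization: ρ = λ/μ = 3.7/8.5 = 0.4353
For M/M/1: W = 1/(μ-λ)
W = 1/(8.5-3.7) = 1/4.80
W = 0.2083 hours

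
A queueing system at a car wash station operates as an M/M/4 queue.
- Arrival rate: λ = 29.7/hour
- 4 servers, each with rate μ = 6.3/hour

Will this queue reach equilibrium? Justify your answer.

Stability requires ρ = λ/(cμ) < 1
ρ = 29.7/(4 × 6.3) = 29.7/25.20 = 1.1786
Since 1.1786 ≥ 1, the system is UNSTABLE.
Need c > λ/μ = 29.7/6.3 = 4.71.
Minimum servers needed: c = 5.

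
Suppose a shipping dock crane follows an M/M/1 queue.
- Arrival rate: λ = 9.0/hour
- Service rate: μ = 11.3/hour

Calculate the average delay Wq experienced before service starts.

First, compute utilization: ρ = λ/μ = 9.0/11.3 = 0.7965
For M/M/1: Wq = λ/(μ(μ-λ))
Wq = 9.0/(11.3 × (11.3-9.0))
Wq = 9.0/(11.3 × 2.30)
Wq = 0.3463 hours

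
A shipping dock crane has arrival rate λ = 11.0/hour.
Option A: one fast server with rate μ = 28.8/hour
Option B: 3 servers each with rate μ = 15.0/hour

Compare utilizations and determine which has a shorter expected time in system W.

Option A: single server μ = 28.8 (M/M/1)
  ρ_A = 11.0/28.8 = 0.3819
  W_A = 1/(μ-λ) = 1/(28.8-11.0) = 1/17.80 = 0.05618

Option B: 3 servers μ = 15.0 (M/M/3)
  ρ_B = λ/(cμ) = 11.0/(3×15.0) = 0.2444
  Offered load a = λ/μ = cρ = 11.0/15.0 = 0.7333
  P₀ = [ Σₙ₌₀^2 aⁿ/n! + a^3/(3!(1-ρ)) ]⁻¹
  Σ = a^0/0! + a^1/1! + a^2/2! = 1.0000 + 0.7333 + 0.2689 = 2.0022
  a^3/(3!(1-ρ)) = 0.3944/(6 × 0.7556) = 0.08699
  P₀ = 1/(2.00222 + 0.0869935) = 0.4786
  Lq = P₀·a^3·ρ / (3!(1-ρ)²) = 0.4786 × 0.3944 × 0.2444 / (6 × 0.5709) = 0.01347
  Wq_B = Lq/λ = 0.01347/11.0 = 0.001225
  W_B = Wq_B + 1/μ = 0.001225 + 0.06667 = 0.06789

Since W_A = 0.05618 < W_B = 0.06789, Option A (single fast server) has the shorter time in system.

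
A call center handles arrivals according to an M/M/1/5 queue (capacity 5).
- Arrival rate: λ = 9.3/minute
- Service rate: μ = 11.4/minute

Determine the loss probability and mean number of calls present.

ρ = λ/μ = 9.3/11.4 = 0.81579
P₀ = (1-ρ)/(1-ρ^(K+1)) = (1-0.81579)/(1-0.81579^6) = 0.1842/0.7052 = 0.2612
P_K = P₀×ρ^K = 0.26120 × 0.81579^5 = 0.26120 × 0.36132 = 0.09438
Blocking probability P_5 = 0.09438 (9.44%)
L = ρ[1 - (K+1)ρ^K + Kρ^(K+1)] / [(1-ρ)(1-ρ^(K+1))]
L = 0.81579 × (1 - 6×0.36132 + 5×0.29476) / ((1 - 0.81579) × (1 - 0.29476)) = 1.9208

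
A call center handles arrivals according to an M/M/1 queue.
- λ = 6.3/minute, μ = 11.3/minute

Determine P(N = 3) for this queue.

ρ = λ/μ = 6.3/11.3 = 0.55752
P(n) = (1-ρ)ρⁿ
P(3) = (1-0.55752) × 0.55752^3
P(3) = 0.44248 × 0.17329
P(3) = 0.07668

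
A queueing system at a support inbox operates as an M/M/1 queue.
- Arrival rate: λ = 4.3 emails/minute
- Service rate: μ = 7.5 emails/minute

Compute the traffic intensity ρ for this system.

Server utilization: ρ = λ/μ
ρ = 4.3/7.5 = 0.5733
The server is busy 57.33% of the time.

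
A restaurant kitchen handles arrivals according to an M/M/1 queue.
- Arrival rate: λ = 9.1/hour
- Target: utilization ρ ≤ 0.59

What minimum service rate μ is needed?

ρ = λ/μ, so μ = λ/ρ
μ ≥ 9.1/0.59 = 15.4237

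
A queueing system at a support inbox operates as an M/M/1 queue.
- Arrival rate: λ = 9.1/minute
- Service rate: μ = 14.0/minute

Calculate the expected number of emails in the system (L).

ρ = λ/μ = 9.1/14.0 = 0.6500
For M/M/1: L = λ/(μ-λ)
L = 9.1/(14.0-9.1) = 9.1/4.90
L = 1.8571 emails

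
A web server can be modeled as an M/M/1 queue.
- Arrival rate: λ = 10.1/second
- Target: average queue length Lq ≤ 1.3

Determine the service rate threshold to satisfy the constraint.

For M/M/1: Lq = λ²/(μ(μ-λ))
Need Lq ≤ 1.3, i.e. μ(μ-λ) ≥ λ²/1.3
μ² - 10.1μ - 102.01/1.3 ≥ 0  →  μ² - 10.1μ - 78.46923 ≥ 0
Quadratic formula (positive root): μ = [λ + √(λ² + 4×78.46923)]/2
Discriminant: 102.01 + 4×78.46923 = 415.8869, √415.8869 = 20.39331
μ ≥ (10.1 + 20.39331)/2 = 15.2467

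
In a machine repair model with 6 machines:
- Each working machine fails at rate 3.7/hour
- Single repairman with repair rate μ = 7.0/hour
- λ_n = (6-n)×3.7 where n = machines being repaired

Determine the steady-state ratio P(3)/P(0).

P(3)/P(0) = ∏_{i=0}^{3-1} λ_i/μ_{i+1}
= (6-0)×3.7/7.0 × (6-1)×3.7/7.0 × (6-2)×3.7/7.0
= 17.7212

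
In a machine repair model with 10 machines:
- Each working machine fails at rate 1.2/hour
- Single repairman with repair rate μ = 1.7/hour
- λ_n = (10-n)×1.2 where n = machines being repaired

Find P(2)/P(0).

P(2)/P(0) = ∏_{i=0}^{2-1} λ_i/μ_{i+1}
= (10-0)×1.2/1.7 × (10-1)×1.2/1.7
= 44.8443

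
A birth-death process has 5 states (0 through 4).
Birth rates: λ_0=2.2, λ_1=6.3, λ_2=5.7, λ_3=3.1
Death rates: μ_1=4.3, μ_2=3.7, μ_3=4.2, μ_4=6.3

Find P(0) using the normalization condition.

Ratios P(n)/P(0) = (λ₀···λₙ₋₁)/(μ₁···μₙ):
P(1)/P(0) = (2.2)/(4.3) = 0.51163
P(2)/P(0) = (2.2×6.3)/(4.3×3.7) = 0.87115
P(3)/P(0) = (2.2×6.3×5.7)/(4.3×3.7×4.2) = 1.1823
P(4)/P(0) = (2.2×6.3×5.7×3.1)/(4.3×3.7×4.2×6.3) = 0.58175

Normalization: ∑ P(n) = 1
P(0) × (1.0000 + 0.51163 + 0.87115 + 1.1823 + 0.58175) = 1
P(0) × 4.1468 = 1
P(0) = 1/4.1468 = 0.2411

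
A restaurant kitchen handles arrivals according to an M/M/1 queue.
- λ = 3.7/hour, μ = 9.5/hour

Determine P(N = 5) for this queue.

ρ = λ/μ = 3.7/9.5 = 0.38947
P(n) = (1-ρ)ρⁿ
P(5) = (1-0.38947) × 0.38947^5
P(5) = 0.6105 × 0.008961
P(5) = 0.005471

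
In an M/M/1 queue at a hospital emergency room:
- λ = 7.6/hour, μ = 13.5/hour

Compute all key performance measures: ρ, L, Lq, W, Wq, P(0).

Step 1: ρ = λ/μ = 7.6/13.5 = 0.5630
Step 2: L = λ/(μ-λ) = 7.6/5.90 = 1.2881
Step 3: Lq = λ²/(μ(μ-λ)) = 57.76/(13.5×5.90) = 0.7252
Step 4: W = 1/(μ-λ) = 1/5.90 = 0.16949
Step 5: Wq = λ/(μ(μ-λ)) = 7.6/(13.5×5.90) = 0.09542
Step 6: P(0) = 1-ρ = 0.4370
Verify: L = λW = 7.6×0.16949 = 1.2881 ✔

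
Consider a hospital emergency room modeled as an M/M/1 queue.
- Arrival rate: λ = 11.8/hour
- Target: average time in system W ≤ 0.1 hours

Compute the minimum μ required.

For M/M/1: W = 1/(μ-λ)
Need W ≤ 0.1, so 1/(μ-λ) ≤ 0.1
μ - λ ≥ 1/0.1 = 10.0000
μ ≥ 11.8 + 10.0000 = 21.8000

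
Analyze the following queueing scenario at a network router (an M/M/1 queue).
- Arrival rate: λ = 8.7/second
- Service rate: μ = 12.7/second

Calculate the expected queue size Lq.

ρ = λ/μ = 8.7/12.7 = 0.6850
For M/M/1: Lq = λ²/(μ(μ-λ))
Lq = 75.69/(12.7 × 4.00)
Lq = 1.4900 packets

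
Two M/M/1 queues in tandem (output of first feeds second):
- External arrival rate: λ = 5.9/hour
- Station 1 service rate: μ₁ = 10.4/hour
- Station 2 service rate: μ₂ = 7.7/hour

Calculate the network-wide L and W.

By Jackson's theorem, each station behaves as independent M/M/1.
Station 1: ρ₁ = 5.9/10.4 = 0.5673, L₁ = ρ₁/(1-ρ₁) = λ/(μ₁-λ) = 5.9/4.50 = 1.3111
Station 2: ρ₂ = 5.9/7.7 = 0.7662, L₂ = ρ₂/(1-ρ₂) = λ/(μ₂-λ) = 5.9/1.80 = 3.2778
Total: L = L₁ + L₂ = 1.3111 + 3.2778 = 4.5889
W = L/λ = 4.5889/5.9 = 0.7778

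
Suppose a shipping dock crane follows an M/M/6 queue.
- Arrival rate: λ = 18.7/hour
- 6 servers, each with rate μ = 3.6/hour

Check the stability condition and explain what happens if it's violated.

Stability requires ρ = λ/(cμ) < 1
ρ = 18.7/(6 × 3.6) = 18.7/21.60 = 0.8657
Since 0.8657 < 1, the system is STABLE.
The servers are busy 86.57% of the time.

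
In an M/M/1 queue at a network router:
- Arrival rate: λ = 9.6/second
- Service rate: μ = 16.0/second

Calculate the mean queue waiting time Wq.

First, compute utilization: ρ = λ/μ = 9.6/16.0 = 0.6000
For M/M/1: Wq = λ/(μ(μ-λ))
Wq = 9.6/(16.0 × (16.0-9.6))
Wq = 9.6/(16.0 × 6.40)
Wq = 0.09375 seconds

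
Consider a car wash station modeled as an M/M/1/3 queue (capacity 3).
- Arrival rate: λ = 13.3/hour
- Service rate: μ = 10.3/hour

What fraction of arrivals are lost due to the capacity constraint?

ρ = λ/μ = 13.3/10.3 = 1.2913
P₀ = (1-ρ)/(1-ρ^(K+1)) = (1-1.2913)/(1-1.2913^4) = -0.2913/-1.7804 = 0.1636
P_K = P₀×ρ^K = 0.1636 × 1.2913^3 = 0.1636 × 2.1532 = 0.3523
Blocking probability = 35.23%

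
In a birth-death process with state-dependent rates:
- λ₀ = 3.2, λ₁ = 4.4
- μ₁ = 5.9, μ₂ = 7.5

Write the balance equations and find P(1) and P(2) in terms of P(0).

Balance equations:
State 0: λ₀P₀ = μ₁P₁ → P₁ = (λ₀/μ₁)P₀ = (3.2/5.9)P₀ = 0.5424P₀
State 1: P₂ = (λ₀λ₁)/(μ₁μ₂)P₀ = (3.2×4.4)/(5.9×7.5)P₀ = 0.3182P₀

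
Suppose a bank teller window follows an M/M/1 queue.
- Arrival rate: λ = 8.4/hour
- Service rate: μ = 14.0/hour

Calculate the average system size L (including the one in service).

ρ = λ/μ = 8.4/14.0 = 0.6000
For M/M/1: L = λ/(μ-λ)
L = 8.4/(14.0-8.4) = 8.4/5.60
L = 1.5000 transactions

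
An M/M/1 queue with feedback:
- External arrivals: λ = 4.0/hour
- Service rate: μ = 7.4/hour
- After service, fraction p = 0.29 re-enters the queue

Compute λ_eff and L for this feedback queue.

Effective arrival rate: λ_eff = λ/(1-p) = 4.0/(1-0.29) = 4.0/0.71 = 5.633803
ρ = λ_eff/μ = 5.633803/7.4 = 0.761325
L = ρ/(1-ρ) = 0.761325/(1-0.761325) = 3.1898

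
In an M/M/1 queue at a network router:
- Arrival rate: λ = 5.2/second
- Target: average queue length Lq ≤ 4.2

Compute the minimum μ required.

For M/M/1: Lq = λ²/(μ(μ-λ))
Need Lq ≤ 4.2, i.e. μ(μ-λ) ≥ λ²/4.2
μ² - 5.2μ - 27.04/4.2 ≥ 0  →  μ² - 5.2μ - 6.4381 ≥ 0
Quadratic formula (positive root): μ = [λ + √(λ² + 4×6.4381)]/2
Discriminant: 27.04 + 4×6.4381 = 52.7924, √52.7924 = 7.2658
μ ≥ (5.2 + 7.2658)/2 = 6.2329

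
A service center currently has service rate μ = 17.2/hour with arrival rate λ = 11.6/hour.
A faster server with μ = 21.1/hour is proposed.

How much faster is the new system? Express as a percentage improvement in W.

System 1: ρ₁ = 11.6/17.2 = 0.6744, W₁ = 1/(17.2-11.6) = 0.17857
System 2: ρ₂ = 11.6/21.1 = 0.5498, W₂ = 1/(21.1-11.6) = 0.10526
Improvement: (W₁-W₂)/W₁ = (0.17857-0.10526)/0.17857 = 41.05%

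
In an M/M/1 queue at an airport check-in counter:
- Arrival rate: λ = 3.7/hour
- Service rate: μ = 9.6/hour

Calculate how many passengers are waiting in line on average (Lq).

ρ = λ/μ = 3.7/9.6 = 0.3854
For M/M/1: Lq = λ²/(μ(μ-λ))
Lq = 13.69/(9.6 × 5.90)
Lq = 0.2417 passengers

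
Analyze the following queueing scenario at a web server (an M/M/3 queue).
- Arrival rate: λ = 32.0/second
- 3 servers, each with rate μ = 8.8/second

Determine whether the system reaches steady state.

Stability requires ρ = λ/(cμ) < 1
ρ = 32.0/(3 × 8.8) = 32.0/26.40 = 1.2121
Since 1.2121 ≥ 1, the system is UNSTABLE.
Need c > λ/μ = 32.0/8.8 = 3.64.
Minimum servers needed: c = 4.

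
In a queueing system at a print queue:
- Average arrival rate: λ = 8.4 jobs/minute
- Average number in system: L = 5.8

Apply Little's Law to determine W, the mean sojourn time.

Little's Law: L = λW, so W = L/λ
W = 5.8/8.4 = 0.6905 minutes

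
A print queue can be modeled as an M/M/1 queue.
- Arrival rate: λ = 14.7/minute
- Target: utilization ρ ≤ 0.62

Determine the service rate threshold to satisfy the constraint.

ρ = λ/μ, so μ = λ/ρ
μ ≥ 14.7/0.62 = 23.7097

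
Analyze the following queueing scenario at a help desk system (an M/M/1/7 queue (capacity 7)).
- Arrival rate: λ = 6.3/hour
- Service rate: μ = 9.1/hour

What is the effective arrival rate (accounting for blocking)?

ρ = λ/μ = 6.3/9.1 = 0.6923
P₀ = (1-ρ)/(1-ρ^(K+1)) = (1-0.6923)/(1-0.6923^8) = 0.30770/0.94723 = 0.3248
P_K = P₀×ρ^K = 0.3248 × 0.6923^7 = 0.3248 × 0.07622 = 0.02476
λ_eff = λ(1-P_K) = 6.3 × (1 - 0.02476) = 6.3 × 0.97524 = 6.1440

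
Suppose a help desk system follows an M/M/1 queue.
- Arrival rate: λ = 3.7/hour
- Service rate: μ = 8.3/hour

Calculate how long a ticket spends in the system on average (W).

First, compute utilization: ρ = λ/μ = 3.7/8.3 = 0.4458
For M/M/1: W = 1/(μ-λ)
W = 1/(8.3-3.7) = 1/4.60
W = 0.2174 hours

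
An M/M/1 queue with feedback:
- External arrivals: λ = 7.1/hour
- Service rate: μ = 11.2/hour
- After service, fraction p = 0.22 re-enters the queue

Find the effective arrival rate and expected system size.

Effective arrival rate: λ_eff = λ/(1-p) = 7.1/(1-0.22) = 7.1/0.78 = 9.1026
ρ = λ_eff/μ = 9.1026/11.2 = 0.81273
L = ρ/(1-ρ) = 0.81273/(1-0.81273) = 4.3399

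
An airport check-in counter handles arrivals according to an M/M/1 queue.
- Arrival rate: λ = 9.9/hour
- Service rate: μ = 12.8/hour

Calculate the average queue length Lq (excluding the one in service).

ρ = λ/μ = 9.9/12.8 = 0.7734
For M/M/1: Lq = λ²/(μ(μ-λ))
Lq = 98.01/(12.8 × 2.90)
Lq = 2.6404 passengers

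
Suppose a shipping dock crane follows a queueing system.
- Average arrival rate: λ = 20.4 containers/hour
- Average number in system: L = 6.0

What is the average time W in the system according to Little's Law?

Little's Law: L = λW, so W = L/λ
W = 6.0/20.4 = 0.2941 hours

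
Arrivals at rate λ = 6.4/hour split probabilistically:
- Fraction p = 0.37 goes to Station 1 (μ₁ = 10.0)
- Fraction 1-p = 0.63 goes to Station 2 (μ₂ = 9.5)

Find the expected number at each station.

Effective rates: λ₁ = 6.4×0.37 = 2.368, λ₂ = 6.4×0.63 = 4.032
Station 1: ρ₁ = 2.368/10.0 = 0.2368, L₁ = ρ₁/(1-ρ₁) = 0.2368/(1-0.2368) = 0.3103
Station 2: ρ₂ = 4.032/9.5 = 0.42442, L₂ = ρ₂/(1-ρ₂) = 0.42442/(1-0.42442) = 0.7374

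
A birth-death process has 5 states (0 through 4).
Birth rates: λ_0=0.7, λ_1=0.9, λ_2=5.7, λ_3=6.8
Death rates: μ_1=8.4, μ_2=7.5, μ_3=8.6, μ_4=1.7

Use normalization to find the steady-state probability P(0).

Ratios P(n)/P(0) = (λ₀···λₙ₋₁)/(μ₁···μₙ):
P(1)/P(0) = (0.7)/(8.4) = 0.08333
P(2)/P(0) = (0.7×0.9)/(8.4×7.5) = 0.01000
P(3)/P(0) = (0.7×0.9×5.7)/(8.4×7.5×8.6) = 0.006628
P(4)/P(0) = (0.7×0.9×5.7×6.8)/(8.4×7.5×8.6×1.7) = 0.02651

Normalization: ∑ P(n) = 1
P(0) × (1.0000 + 0.08333 + 0.01000 + 0.006628 + 0.02651) = 1
P(0) × 1.1265 = 1
P(0) = 1/1.1265 = 0.8877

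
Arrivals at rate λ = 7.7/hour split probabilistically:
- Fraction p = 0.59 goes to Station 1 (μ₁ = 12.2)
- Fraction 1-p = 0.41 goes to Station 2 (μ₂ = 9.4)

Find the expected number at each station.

Effective rates: λ₁ = 7.7×0.59 = 4.543, λ₂ = 7.7×0.41 = 3.157
Station 1: ρ₁ = 4.543/12.2 = 0.37238, L₁ = ρ₁/(1-ρ₁) = 0.37238/(1-0.37238) = 0.5933
Station 2: ρ₂ = 3.157/9.4 = 0.33585, L₂ = ρ₂/(1-ρ₂) = 0.33585/(1-0.33585) = 0.5057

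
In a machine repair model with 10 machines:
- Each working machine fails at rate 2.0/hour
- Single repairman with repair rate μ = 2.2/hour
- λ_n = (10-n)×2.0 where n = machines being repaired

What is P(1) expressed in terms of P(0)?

P(1)/P(0) = ∏_{i=0}^{1-1} λ_i/μ_{i+1}
= (10-0)×2.0/2.2
= 9.0909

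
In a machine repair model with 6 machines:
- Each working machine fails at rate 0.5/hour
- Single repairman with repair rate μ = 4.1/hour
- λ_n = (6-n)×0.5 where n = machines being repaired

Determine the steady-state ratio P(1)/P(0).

P(1)/P(0) = ∏_{i=0}^{1-1} λ_i/μ_{i+1}
= (6-0)×0.5/4.1
= 0.7317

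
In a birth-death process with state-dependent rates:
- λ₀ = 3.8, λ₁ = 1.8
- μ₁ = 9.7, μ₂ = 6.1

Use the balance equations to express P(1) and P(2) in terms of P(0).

Balance equations:
State 0: λ₀P₀ = μ₁P₁ → P₁ = (λ₀/μ₁)P₀ = (3.8/9.7)P₀ = 0.3918P₀
State 1: P₂ = (λ₀λ₁)/(μ₁μ₂)P₀ = (3.8×1.8)/(9.7×6.1)P₀ = 0.1156P₀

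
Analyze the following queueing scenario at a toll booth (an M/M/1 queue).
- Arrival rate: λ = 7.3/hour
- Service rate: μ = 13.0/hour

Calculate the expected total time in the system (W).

First, compute utilization: ρ = λ/μ = 7.3/13.0 = 0.5615
For M/M/1: W = 1/(μ-λ)
W = 1/(13.0-7.3) = 1/5.70
W = 0.1754 hours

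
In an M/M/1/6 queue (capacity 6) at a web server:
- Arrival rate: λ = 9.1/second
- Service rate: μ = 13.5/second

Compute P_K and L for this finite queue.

ρ = λ/μ = 9.1/13.5 = 0.674074
P₀ = (1-ρ)/(1-ρ^(K+1)) = (1-0.674074)/(1-0.674074^7) = 0.3259/0.9368 = 0.3479
P_K = P₀×ρ^K = 0.3479 × 0.674074^6 = 0.3479 × 0.09381 = 0.03264
Blocking probability P_6 = 0.03264 (3.26%)
L = ρ[1 - (K+1)ρ^K + Kρ^(K+1)] / [(1-ρ)(1-ρ^(K+1))]
L = 0.674074 × (1 - 7×0.093809 + 6×0.063234) / ((1 - 0.674074) × (1 - 0.063234)) = 1.5957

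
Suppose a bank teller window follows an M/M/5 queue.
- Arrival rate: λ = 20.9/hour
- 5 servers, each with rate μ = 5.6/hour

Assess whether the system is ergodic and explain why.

Stability requires ρ = λ/(cμ) < 1
ρ = 20.9/(5 × 5.6) = 20.9/28.00 = 0.7464
Since 0.7464 < 1, the system is STABLE.
The servers are busy 74.64% of the time.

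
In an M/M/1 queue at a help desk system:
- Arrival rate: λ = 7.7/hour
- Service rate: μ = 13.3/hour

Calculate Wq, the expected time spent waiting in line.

First, compute utilization: ρ = λ/μ = 7.7/13.3 = 0.5789
For M/M/1: Wq = λ/(μ(μ-λ))
Wq = 7.7/(13.3 × (13.3-7.7))
Wq = 7.7/(13.3 × 5.60)
Wq = 0.1034 hours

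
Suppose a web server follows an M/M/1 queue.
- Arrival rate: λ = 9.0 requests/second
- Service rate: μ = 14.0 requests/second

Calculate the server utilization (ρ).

Server utilization: ρ = λ/μ
ρ = 9.0/14.0 = 0.6429
The server is busy 64.29% of the time.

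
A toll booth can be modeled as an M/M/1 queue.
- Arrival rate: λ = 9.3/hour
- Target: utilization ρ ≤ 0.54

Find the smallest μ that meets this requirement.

ρ = λ/μ, so μ = λ/ρ
μ ≥ 9.3/0.54 = 17.2222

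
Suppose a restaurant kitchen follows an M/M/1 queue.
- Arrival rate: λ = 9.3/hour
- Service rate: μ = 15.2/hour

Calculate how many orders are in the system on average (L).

ρ = λ/μ = 9.3/15.2 = 0.6118
For M/M/1: L = λ/(μ-λ)
L = 9.3/(15.2-9.3) = 9.3/5.90
L = 1.5763 orders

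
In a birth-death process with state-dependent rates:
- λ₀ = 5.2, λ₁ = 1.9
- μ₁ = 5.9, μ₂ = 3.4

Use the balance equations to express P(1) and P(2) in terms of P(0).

Balance equations:
State 0: λ₀P₀ = μ₁P₁ → P₁ = (λ₀/μ₁)P₀ = (5.2/5.9)P₀ = 0.8814P₀
State 1: P₂ = (λ₀λ₁)/(μ₁μ₂)P₀ = (5.2×1.9)/(5.9×3.4)P₀ = 0.4925P₀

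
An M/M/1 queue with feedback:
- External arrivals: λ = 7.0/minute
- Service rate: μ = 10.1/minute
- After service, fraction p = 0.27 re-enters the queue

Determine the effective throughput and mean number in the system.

Effective arrival rate: λ_eff = λ/(1-p) = 7.0/(1-0.27) = 7.0/0.73 = 9.5890
ρ = λ_eff/μ = 9.5890/10.1 = 0.94941
L = ρ/(1-ρ) = 0.94941/(1-0.94941) = 18.7668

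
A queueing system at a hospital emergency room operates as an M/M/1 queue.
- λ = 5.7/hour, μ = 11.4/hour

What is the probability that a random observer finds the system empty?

ρ = λ/μ = 5.7/11.4 = 0.5000
P(0) = 1 - ρ = 1 - 0.5000 = 0.5000
The server is idle 50.00% of the time.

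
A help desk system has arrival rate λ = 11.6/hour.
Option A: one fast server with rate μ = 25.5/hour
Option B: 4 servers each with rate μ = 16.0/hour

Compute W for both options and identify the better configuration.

Option A: single server μ = 25.5 (M/M/1)
  ρ_A = 11.6/25.5 = 0.4549
  W_A = 1/(μ-λ) = 1/(25.5-11.6) = 1/13.90 = 0.07194

Option B: 4 servers μ = 16.0 (M/M/4)
  ρ_B = λ/(cμ) = 11.6/(4×16.0) = 0.1812
  Offered load a = λ/μ = cρ = 11.6/16.0 = 0.7250
  P₀ = [ Σₙ₌₀^3 aⁿ/n! + a^4/(4!(1-ρ)) ]⁻¹
  Σ = a^0/0! + a^1/1! + a^2/2! + a^3/3! = 1.0000 + 0.7250 + 0.2628 + 0.06351 = 2.0513
  a^4/(4!(1-ρ)) = 0.2763/(24 × 0.8187) = 0.01406
  P₀ = 1/(2.0513 + 0.01406) = 0.4842
  Lq = P₀·a^4·ρ / (4!(1-ρ)²) = 0.4842 × 0.2763 × 0.1812 / (24 × 0.6704) = 0.001507
  Wq_B = Lq/λ = 0.001507/11.6 = 0.0001299
  W_B = Wq_B + 1/μ = 0.0001299 + 0.06250 = 0.06263

Since W_B = 0.06263 < W_A = 0.07194, Option B (multiple servers) has the shorter time in system.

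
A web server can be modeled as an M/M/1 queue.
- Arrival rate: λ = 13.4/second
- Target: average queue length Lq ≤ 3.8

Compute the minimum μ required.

For M/M/1: Lq = λ²/(μ(μ-λ))
Need Lq ≤ 3.8, i.e. μ(μ-λ) ≥ λ²/3.8
μ² - 13.4μ - 179.56/3.8 ≥ 0  →  μ² - 13.4μ - 47.25263 ≥ 0
Quadratic formula (positive root): μ = [λ + √(λ² + 4×47.25263)]/2
Discriminant: 179.56 + 4×47.25263 = 368.5705, √368.5705 = 19.1982
μ ≥ (13.4 + 19.1982)/2 = 16.2991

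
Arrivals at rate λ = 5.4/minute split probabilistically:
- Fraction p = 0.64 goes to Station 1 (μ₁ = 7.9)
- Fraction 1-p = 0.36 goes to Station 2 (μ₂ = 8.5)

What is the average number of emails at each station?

Effective rates: λ₁ = 5.4×0.64 = 3.456, λ₂ = 5.4×0.36 = 1.944
Station 1: ρ₁ = 3.456/7.9 = 0.43747, L₁ = ρ₁/(1-ρ₁) = 0.43747/(1-0.43747) = 0.7777
Station 2: ρ₂ = 1.944/8.5 = 0.2287, L₂ = ρ₂/(1-ρ₂) = 0.2287/(1-0.2287) = 0.2965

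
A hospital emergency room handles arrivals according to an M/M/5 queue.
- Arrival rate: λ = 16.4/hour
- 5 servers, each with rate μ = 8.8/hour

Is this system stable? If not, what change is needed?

Stability requires ρ = λ/(cμ) < 1
ρ = 16.4/(5 × 8.8) = 16.4/44.00 = 0.3727
Since 0.3727 < 1, the system is STABLE.
The servers are busy 37.27% of the time.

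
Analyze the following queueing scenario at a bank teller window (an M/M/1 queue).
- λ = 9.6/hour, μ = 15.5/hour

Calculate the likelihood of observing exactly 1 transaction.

ρ = λ/μ = 9.6/15.5 = 0.61935
P(n) = (1-ρ)ρⁿ
P(1) = (1-0.61935) × 0.61935^1
P(1) = 0.3807 × 0.6193
P(1) = 0.2358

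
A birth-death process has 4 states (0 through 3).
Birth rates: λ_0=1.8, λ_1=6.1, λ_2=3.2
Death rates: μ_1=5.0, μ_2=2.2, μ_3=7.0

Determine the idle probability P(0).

Ratios P(n)/P(0) = (λ₀···λₙ₋₁)/(μ₁···μₙ):
P(1)/P(0) = (1.8)/(5.0) = 0.3600
P(2)/P(0) = (1.8×6.1)/(5.0×2.2) = 0.9982
P(3)/P(0) = (1.8×6.1×3.2)/(5.0×2.2×7.0) = 0.4563

Normalization: ∑ P(n) = 1
P(0) × (1.0000 + 0.3600 + 0.9982 + 0.4563) = 1
P(0) × 2.8145 = 1
P(0) = 1/2.8145 = 0.3553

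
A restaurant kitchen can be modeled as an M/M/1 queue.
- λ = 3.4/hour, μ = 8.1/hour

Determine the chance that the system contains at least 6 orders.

ρ = λ/μ = 3.4/8.1 = 0.419753
P(N ≥ n) = ρⁿ
P(N ≥ 6) = 0.419753^6
P(N ≥ 6) = 0.005470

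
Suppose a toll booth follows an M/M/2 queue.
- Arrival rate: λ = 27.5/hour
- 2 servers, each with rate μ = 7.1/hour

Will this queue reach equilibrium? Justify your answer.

Stability requires ρ = λ/(cμ) < 1
ρ = 27.5/(2 × 7.1) = 27.5/14.20 = 1.9366
Since 1.9366 ≥ 1, the system is UNSTABLE.
Need c > λ/μ = 27.5/7.1 = 3.87.
Minimum servers needed: c = 4.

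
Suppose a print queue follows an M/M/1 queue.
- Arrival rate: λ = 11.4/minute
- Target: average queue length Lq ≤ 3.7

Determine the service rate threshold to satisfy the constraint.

For M/M/1: Lq = λ²/(μ(μ-λ))
Need Lq ≤ 3.7, i.e. μ(μ-λ) ≥ λ²/3.7
μ² - 11.4μ - 129.96/3.7 ≥ 0  →  μ² - 11.4μ - 35.12432 ≥ 0
Quadratic formula (positive root): μ = [λ + √(λ² + 4×35.12432)]/2
Discriminant: 129.96 + 4×35.12432 = 270.4573, √270.4573 = 16.4456
μ ≥ (11.4 + 16.4456)/2 = 13.9228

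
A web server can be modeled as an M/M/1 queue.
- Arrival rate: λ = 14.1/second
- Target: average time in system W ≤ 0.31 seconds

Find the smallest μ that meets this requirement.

For M/M/1: W = 1/(μ-λ)
Need W ≤ 0.31, so 1/(μ-λ) ≤ 0.31
μ - λ ≥ 1/0.31 = 3.2258
μ ≥ 14.1 + 3.2258 = 17.3258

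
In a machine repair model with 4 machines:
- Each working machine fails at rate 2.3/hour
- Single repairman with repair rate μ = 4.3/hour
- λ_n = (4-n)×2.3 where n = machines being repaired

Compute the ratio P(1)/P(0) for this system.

P(1)/P(0) = ∏_{i=0}^{1-1} λ_i/μ_{i+1}
= (4-0)×2.3/4.3
= 2.1395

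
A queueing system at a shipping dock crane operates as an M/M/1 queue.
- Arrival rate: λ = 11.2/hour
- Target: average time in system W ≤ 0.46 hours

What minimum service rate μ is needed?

For M/M/1: W = 1/(μ-λ)
Need W ≤ 0.46, so 1/(μ-λ) ≤ 0.46
μ - λ ≥ 1/0.46 = 2.1739
μ ≥ 11.2 + 2.1739 = 13.3739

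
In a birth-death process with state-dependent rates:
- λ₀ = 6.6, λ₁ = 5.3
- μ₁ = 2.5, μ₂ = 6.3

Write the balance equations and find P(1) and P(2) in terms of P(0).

Balance equations:
State 0: λ₀P₀ = μ₁P₁ → P₁ = (λ₀/μ₁)P₀ = (6.6/2.5)P₀ = 2.6400P₀
State 1: P₂ = (λ₀λ₁)/(μ₁μ₂)P₀ = (6.6×5.3)/(2.5×6.3)P₀ = 2.2210P₀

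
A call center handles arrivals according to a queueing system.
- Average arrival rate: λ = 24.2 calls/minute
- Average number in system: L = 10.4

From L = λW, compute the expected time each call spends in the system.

Little's Law: L = λW, so W = L/λ
W = 10.4/24.2 = 0.4298 minutes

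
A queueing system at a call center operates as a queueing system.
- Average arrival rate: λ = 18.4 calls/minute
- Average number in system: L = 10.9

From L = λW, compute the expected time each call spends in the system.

Little's Law: L = λW, so W = L/λ
W = 10.9/18.4 = 0.5924 minutes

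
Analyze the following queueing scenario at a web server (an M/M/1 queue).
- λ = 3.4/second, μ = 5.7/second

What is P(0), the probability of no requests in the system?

ρ = λ/μ = 3.4/5.7 = 0.5965
P(0) = 1 - ρ = 1 - 0.5965 = 0.4035
The server is idle 40.35% of the time.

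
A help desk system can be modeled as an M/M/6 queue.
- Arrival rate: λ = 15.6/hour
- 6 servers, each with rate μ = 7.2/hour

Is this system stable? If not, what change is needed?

Stability requires ρ = λ/(cμ) < 1
ρ = 15.6/(6 × 7.2) = 15.6/43.20 = 0.3611
Since 0.3611 < 1, the system is STABLE.
The servers are busy 36.11% of the time.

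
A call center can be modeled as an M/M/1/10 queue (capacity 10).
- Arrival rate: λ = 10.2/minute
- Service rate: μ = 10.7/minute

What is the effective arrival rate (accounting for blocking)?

ρ = λ/μ = 10.2/10.7 = 0.953271
P₀ = (1-ρ)/(1-ρ^(K+1)) = (1-0.953271)/(1-0.953271^11) = 0.04673/0.4093 = 0.1142
P_K = P₀×ρ^K = 0.11417 × 0.953271^10 = 0.11417 × 0.61967 = 0.07075
λ_eff = λ(1-P_K) = 10.2 × (1 - 0.07075) = 10.2 × 0.92925 = 9.4783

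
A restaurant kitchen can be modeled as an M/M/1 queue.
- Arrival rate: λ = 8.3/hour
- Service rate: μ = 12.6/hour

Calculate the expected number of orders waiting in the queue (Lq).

ρ = λ/μ = 8.3/12.6 = 0.6587
For M/M/1: Lq = λ²/(μ(μ-λ))
Lq = 68.89/(12.6 × 4.30)
Lq = 1.2715 orders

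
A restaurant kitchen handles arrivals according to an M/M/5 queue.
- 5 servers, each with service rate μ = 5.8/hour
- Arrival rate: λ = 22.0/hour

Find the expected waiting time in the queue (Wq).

Traffic intensity: ρ = λ/(cμ) = 22.0/(5×5.8) = 0.7586
Since ρ = 0.7586 < 1, system is stable.
Offered load a = λ/μ = cρ = 22.0/5.8 = 3.7931
P₀ = [ Σₙ₌₀^4 aⁿ/n! + a^5/(5!(1-ρ)) ]⁻¹
Σ = a^0/0! + a^1/1! + a^2/2! + a^3/3! + a^4/4! = 1.0000 + 3.7931 + 7.1938 + 9.0956 + 8.6252 = 29.7077
a^5/(5!(1-ρ)) = 785.1876/(120 × 0.241379) = 27.1077
P₀ = 1/(29.7077 + 27.1077) = 0.01760
Lq = P₀·a^5·ρ / (5!(1-ρ)²) = 0.01760 × 785.1876 × 0.7586 / (120 × 0.05826) = 1.4995
Wq = Lq/λ = 1.4995/22.0 = 0.06816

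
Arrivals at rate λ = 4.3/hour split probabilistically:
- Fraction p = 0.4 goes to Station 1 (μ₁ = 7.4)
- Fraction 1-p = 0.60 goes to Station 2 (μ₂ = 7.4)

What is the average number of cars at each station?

Effective rates: λ₁ = 4.3×0.4 = 1.72, λ₂ = 4.3×0.60 = 2.58
Station 1: ρ₁ = 1.72/7.4 = 0.2324, L₁ = ρ₁/(1-ρ₁) = 0.2324/(1-0.2324) = 0.3028
Station 2: ρ₂ = 2.58/7.4 = 0.34865, L₂ = ρ₂/(1-ρ₂) = 0.34865/(1-0.34865) = 0.5353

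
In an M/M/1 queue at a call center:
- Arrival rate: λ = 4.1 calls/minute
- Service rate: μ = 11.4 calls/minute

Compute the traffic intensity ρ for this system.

Server utilization: ρ = λ/μ
ρ = 4.1/11.4 = 0.3596
The server is busy 35.96% of the time.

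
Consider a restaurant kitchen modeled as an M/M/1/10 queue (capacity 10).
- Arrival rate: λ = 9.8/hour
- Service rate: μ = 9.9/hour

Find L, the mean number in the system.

ρ = λ/μ = 9.8/9.9 = 0.9899
P₀ = (1-ρ)/(1-ρ^(K+1)) = (1-0.9899)/(1-0.9899^11) = 0.010100/0.10566 = 0.09559
P_K = P₀×ρ^K = 0.09559 × 0.9899^10 = 0.09559 × 0.9035 = 0.08637
L = ρ[1 - (K+1)ρ^K + Kρ^(K+1)] / [(1-ρ)(1-ρ^(K+1))]
L = 0.9899 × (1 - 11×0.903468973 + 10×0.894343936) / ((1 - 0.9899) × (1 - 0.894343936)) = 4.8985 orders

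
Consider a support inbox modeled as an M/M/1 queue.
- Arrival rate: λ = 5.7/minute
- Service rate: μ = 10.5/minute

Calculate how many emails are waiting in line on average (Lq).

ρ = λ/μ = 5.7/10.5 = 0.5429
For M/M/1: Lq = λ²/(μ(μ-λ))
Lq = 32.49/(10.5 × 4.80)
Lq = 0.6446 emails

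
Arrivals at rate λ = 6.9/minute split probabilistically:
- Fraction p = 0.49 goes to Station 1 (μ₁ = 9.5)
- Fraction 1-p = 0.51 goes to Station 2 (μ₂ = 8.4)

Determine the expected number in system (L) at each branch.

Effective rates: λ₁ = 6.9×0.49 = 3.381, λ₂ = 6.9×0.51 = 3.519
Station 1: ρ₁ = 3.381/9.5 = 0.35589, L₁ = ρ₁/(1-ρ₁) = 0.35589/(1-0.35589) = 0.5525
Station 2: ρ₂ = 3.519/8.4 = 0.41893, L₂ = ρ₂/(1-ρ₂) = 0.41893/(1-0.41893) = 0.7210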